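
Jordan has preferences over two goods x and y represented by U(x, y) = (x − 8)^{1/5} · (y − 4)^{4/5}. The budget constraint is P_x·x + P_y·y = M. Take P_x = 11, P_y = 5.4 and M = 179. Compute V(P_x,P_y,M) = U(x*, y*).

Substituting into the budget: x* = 8 + 0.2·(M − 8·P_x − 4·P_y)/P_x, and y* = 4 + 0.8·(…)/P_y.
Discretionary income = 179 − 8·11 − 4·5.4 = 69.4; x* = 8 + 0.2·69.4/11 = 9.2618; y* = 4 + 0.8·69.4/5.4 = 14.2815.
Utility at the optimum: U(9.2618, 14.2815) = 6.7584.

V = 6.7584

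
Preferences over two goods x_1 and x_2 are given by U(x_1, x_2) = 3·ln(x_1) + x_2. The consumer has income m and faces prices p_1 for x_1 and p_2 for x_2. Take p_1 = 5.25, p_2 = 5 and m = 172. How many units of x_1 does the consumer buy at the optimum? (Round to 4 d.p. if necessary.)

x_1* = 2.8571

MU_x_1 = 3/x_1, MU_x_2 = 1. Tangency: 3/x_1 = p_1/p_2.
So x_1*(p_1,p_2) = 3·p_2/p_1, independent of income; and x_2* = (m − 3·p_2)/p_2.
At the given prices: x_1* = 3·5/5.25 = 2.8571.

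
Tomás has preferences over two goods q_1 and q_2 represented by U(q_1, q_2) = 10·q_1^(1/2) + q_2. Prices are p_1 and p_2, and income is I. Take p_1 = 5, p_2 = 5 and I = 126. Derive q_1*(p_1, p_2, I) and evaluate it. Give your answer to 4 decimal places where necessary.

q_1* = 25

Utility is quasi-linear in q_2; the FOC for q_1 is 5/√q_1 = p_1/p_2.
Solve: √q_1 = 5·p_2/p_1, so q_1*(p_1,p_2) = (5·p_2/p_1)², and q_2* = (I − p_1·q_1*)/p_2.
Plugging in: q_1* = (5·5/5)² = 25.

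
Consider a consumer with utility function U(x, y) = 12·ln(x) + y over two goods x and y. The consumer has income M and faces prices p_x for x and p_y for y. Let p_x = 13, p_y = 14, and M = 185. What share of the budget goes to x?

share on x = 0.9081

MU_x = 12/x, MU_y = 1. Tangency: 12/x = p_x/p_y.
So x*(p_x,p_y) = 12·p_y/p_x, independent of income; and y* = (M − 12·p_y)/p_y.
At the given prices: x* = 12·14/13 = 12.9231, and y* = 1.2143.
Expenditure on x: 13·12.9231 = 168; share = 0.9081.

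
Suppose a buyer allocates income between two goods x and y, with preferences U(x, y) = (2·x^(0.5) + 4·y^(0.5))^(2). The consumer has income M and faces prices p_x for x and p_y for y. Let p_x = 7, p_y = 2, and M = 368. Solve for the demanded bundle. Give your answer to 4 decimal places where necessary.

x* = 3.5048, y* = 171.7333

MRS = MU_x/MU_y = (1/2)·(y/x)^(0.5). Set equal to p_x/p_y.
Solve for the ratio: y/x = [2·p_x/p_y]^(2).
With the ratio pinned down, the budget gives x* = M/(p_x + p_y·(y/x)) and y* = (y/x)·x*.
Numerically y/x = 49, so x* = 368/(7 + 2·49) = 3.5048 and y* = 49·3.5048 = 171.7333.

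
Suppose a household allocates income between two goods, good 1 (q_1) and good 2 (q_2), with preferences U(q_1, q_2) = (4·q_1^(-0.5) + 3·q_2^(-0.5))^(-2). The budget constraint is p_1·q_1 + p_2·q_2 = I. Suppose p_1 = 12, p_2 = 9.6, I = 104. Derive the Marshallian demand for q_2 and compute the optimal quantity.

Substitute q_2 = (q_2/q_1)·q_1 into the budget: q_1* = I/(p_1 + p_2·(q_2/q_1)).
Numerically q_2/q_1 = 0.957887, so q_1* = 104/(12 + 9.6·0.957887) = 4.9067 and q_2* = 0.957887·4.9067 = 4.7.

q_2* = 4.7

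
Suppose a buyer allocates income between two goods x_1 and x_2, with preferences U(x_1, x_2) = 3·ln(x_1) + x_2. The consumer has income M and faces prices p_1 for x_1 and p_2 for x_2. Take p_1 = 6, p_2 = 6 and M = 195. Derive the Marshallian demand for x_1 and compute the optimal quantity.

x_1* = 3

MU_x_1 = 3/x_1, MU_x_2 = 1. Tangency: 3/x_1 = p_1/p_2.
So x_1*(p_1,p_2) = 3·p_2/p_1, independent of income; and x_2* = (M − 3·p_2)/p_2.
At the given prices: x_1* = 3·6/6 = 3.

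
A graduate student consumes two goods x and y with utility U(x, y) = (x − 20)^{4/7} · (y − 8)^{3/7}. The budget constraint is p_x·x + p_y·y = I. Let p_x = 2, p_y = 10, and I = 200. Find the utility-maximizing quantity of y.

y* = 11.4286

Discretionary income = 200 − 20·2 − 8·10 = 80; y* = 8 + 3/7·80/10 = 11.4286.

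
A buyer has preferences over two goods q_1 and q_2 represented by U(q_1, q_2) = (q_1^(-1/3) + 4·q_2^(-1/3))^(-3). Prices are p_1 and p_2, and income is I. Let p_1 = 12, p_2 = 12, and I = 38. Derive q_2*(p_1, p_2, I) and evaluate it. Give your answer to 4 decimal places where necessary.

MRS = MU_q_1/MU_q_2 = (1/4)·(q_2/q_1)^(4/3). Set equal to p_1/p_2.
Hence q_2/q_1 = (4·p_1/p_2)^(1/(4/3)), i.e. raised to the 0.75 power.
Substitute q_2 = (q_2/q_1)·q_1 into the budget: q_1* = I/(p_1 + p_2·(q_2/q_1)).
Numerically q_2/q_1 = 2.828427, so q_1* = 38/(12 + 12·2.828427) = 0.8271 and q_2* = 2.828427·0.8271 = 2.3395.

q_2* = 2.3395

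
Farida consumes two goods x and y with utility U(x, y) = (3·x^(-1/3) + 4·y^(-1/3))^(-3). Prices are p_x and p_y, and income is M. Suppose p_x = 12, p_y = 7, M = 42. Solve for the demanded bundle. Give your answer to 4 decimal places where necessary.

From the CES first-order condition, (3/4)·(y/x)^(4/3) = p_x/p_y.
Hence y/x = ((4/3)·p_x/p_y)^(1/(4/3)), i.e. raised to the 0.75 power.
With the ratio pinned down, the budget gives x* = M/(p_x + p_y·(y/x)) and y* = (y/x)·x*.
Numerically y/x = 1.858945, so x* = 42/(12 + 7·1.858945) = 1.6792 and y* = 1.858945·1.6792 = 3.1215.

x* = 1.6792, y* = 3.1215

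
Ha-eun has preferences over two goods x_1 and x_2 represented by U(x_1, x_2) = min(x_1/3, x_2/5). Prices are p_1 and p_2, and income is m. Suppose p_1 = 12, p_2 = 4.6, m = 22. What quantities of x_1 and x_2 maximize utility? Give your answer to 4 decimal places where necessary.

x_1* = 1.1186, x_2* = 1.8644

Leontief preferences: the optimum is at the kink where x_1/3 = x_2/5, i.e. x_2 = (5/3)·x_1.
Budget: p_1·x_1 + p_2·(5/3)·x_1 = m, so (3·p_1 + 5·p_2)·x_1 = 3·m.
Demand: x_1*(p_1,p_2,m) = 3·m/(3·p_1 + 5·p_2), x_2* = 5·m/(3·p_1 + 5·p_2).
Here 3·12 + 5·4.6 = 59, giving x_1* = 1.1186 and x_2* = 1.8644.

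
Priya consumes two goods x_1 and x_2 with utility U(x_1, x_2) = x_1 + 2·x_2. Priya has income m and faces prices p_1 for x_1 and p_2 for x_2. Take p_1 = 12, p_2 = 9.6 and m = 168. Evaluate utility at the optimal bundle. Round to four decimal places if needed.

Linear utility — the consumer picks whichever good has higher MU/price: 1/12 = 0.0833 vs 2/9.6 = 0.2083.
x_2 gives more utility per dollar, so spend all income on x_2: x_2* = m/p_2, x_1* = 0.
Numerically: x_1* = 0, x_2* = 17.5.
Utility at the optimum: U(0, 17.5) = 35.

V = 35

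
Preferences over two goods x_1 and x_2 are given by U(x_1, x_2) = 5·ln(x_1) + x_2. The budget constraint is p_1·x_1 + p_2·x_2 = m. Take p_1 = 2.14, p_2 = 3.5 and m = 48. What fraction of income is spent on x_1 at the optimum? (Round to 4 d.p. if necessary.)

Set MRS = p_1/p_2: (5/x_1)/1 = p_1/p_2.
So x_1*(p_1,p_2) = 5·p_2/p_1, independent of income; and x_2* = (m − 5·p_2)/p_2.
At the given prices: x_1* = 5·3.5/2.14 = 8.1776, and x_2* = 8.7143.
Expenditure on x_1: 2.14·8.1776 = 17.5; share = 0.3646.

share on x_1 = 0.3646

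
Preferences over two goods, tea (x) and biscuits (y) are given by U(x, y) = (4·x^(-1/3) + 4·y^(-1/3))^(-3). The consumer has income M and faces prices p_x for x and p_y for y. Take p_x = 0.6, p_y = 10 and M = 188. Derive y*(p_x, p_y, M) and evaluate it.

y* = 12.5759

MRS = MU_x/MU_y = (y/x)^(4/3). Set equal to p_x/p_y.
Hence y/x = (p_x/p_y)^(1/(4/3)), i.e. raised to the 0.75 power.
Substitute y = (y/x)·x into the budget: x* = M/(p_x + p_y·(y/x)).
Numerically y/x = 0.121231, so x* = 188/(0.6 + 10·0.121231) = 103.7351 and y* = 0.121231·103.7351 = 12.5759.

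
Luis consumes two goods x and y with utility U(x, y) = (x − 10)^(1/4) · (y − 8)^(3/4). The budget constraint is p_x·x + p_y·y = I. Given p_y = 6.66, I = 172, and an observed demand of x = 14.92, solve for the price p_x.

Let x' = x−10, y' = y−8. MRS = (1/3)·y'/x' = p_x/p_y.
Substituting into the budget: x* = 10 + 0.25·(I − 10·p_x − 8·p_y)/p_x, and y* = 8 + 0.75·(…)/p_y.
Set x* = 14.92 in the demand function and solve for p_x: p_x = 4.

p_x = 4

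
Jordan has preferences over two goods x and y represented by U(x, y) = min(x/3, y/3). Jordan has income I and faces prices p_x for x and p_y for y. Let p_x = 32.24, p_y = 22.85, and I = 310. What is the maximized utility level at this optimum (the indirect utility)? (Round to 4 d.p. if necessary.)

V = 1.8757

With perfect complements, no substitution: consume in ratio x:y = 3:3.
Budget: p_x·x + p_y·x = I, so (3·p_x + 3·p_y)·x = 3·I.
Demand: x*(p_x,p_y,I) = 3·I/(3·p_x + 3·p_y), y* = 3·I/(3·p_x + 3·p_y).
Here 3·32.24 + 3·22.85 = 165.27, giving x* = 5.6272 and y* = 5.6272.
Utility at the optimum: U(5.6272, 5.6272) = 1.8757.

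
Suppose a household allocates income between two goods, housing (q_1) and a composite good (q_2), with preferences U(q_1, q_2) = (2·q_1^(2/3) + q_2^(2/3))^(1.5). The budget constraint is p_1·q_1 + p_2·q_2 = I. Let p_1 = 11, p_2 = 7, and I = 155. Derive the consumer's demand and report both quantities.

q_1* = 10.7673, q_2* = 5.2228

With the ratio pinned down, the budget gives q_1* = I/(p_1 + p_2·(q_2/q_1)) and q_2* = (q_2/q_1)·q_1*.
Numerically q_2/q_1 = 0.485058, so q_1* = 155/(11 + 7·0.485058) = 10.7673 and q_2* = 0.485058·10.7673 = 5.2228.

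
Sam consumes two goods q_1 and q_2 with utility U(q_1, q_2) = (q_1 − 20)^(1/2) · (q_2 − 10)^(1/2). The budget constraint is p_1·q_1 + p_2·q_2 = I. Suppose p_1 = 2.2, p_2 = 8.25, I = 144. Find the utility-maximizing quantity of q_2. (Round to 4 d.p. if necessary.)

This is Cobb-Douglas in (q_1−20, q_2−10): tangency gives 0.5·p_2·(q_2−10) = 0.5·p_1·(q_1−20).
After buying the subsistence bundle (20, 10), a share 0.5 of the remaining income goes to q_1: q_1* = 20 + 0.5·(I − 20p_1 − 10p_2)/p_1.
Discretionary income = 144 − 20·2.2 − 10·8.25 = 17.5; q_2* = 10 + 0.5·17.5/8.25 = 11.0606.

q_2* = 11.0606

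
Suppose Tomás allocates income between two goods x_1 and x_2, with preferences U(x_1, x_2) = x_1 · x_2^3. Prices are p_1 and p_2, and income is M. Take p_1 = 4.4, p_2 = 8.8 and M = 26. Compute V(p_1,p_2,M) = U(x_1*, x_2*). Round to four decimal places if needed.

V = 16.0737

Tangency: MRS = (1/3)·x_2/x_1 = p_1/p_2.
Rearranging, p_2·x_2 = 3·p_1·x_1. Substituting into the budget gives p_1·x_1·(1 + 3) = M.
Demand: x_1*(p_1,p_2,M) = 0.25·M/p_1 and x_2* = 0.75·M/p_2.
At p_1=4.4, p_2=8.8, M=26: x_1* = 0.25·26/4.4 = 1.4773, x_2* = 2.2159.
Utility at the optimum: U(1.4773, 2.2159) = 16.0737.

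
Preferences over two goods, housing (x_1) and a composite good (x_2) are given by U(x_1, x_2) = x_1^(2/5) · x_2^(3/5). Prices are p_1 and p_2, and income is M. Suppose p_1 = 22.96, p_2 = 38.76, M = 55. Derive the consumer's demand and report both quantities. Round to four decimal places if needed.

Tangency: MRS = (2/3)·x_2/x_1 = p_1/p_2.
So 0.4·p_2·x_2 = 0.6·p_1·x_1; combined with the budget, a share 0.4 of income goes to x_1.
Demand: x_1*(p_1,p_2,M) = 0.4·M/p_1 and x_2* = 0.6·M/p_2.
At p_1=22.96, p_2=38.76, M=55: x_1* = 0.4·55/22.96 = 0.9582, x_2* = 0.8514.

x_1* = 0.9582, x_2* = 0.8514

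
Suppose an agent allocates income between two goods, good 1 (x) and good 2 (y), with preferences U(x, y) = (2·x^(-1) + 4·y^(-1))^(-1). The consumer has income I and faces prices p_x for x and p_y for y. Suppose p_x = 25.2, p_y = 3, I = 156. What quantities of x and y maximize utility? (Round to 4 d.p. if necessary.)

From the CES first-order condition, (1/2)·(y/x)^(2) = p_x/p_y.
Hence y/x = (2·p_x/p_y)^(1/(2)), i.e. raised to the 0.5 power.
Substitute y = (y/x)·x into the budget: x* = I/(p_x + p_y·(y/x)).
Numerically y/x = 4.09878, so x* = 156/(25.2 + 3·4.09878) = 4.1604 and y* = 4.09878·4.1604 = 17.0526.

x* = 4.1604, y* = 17.0526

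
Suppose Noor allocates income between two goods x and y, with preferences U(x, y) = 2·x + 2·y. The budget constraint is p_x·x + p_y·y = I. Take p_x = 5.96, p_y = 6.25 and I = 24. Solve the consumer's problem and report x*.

x* = 4.0268

Linear utility — the consumer picks whichever good has higher MU/price: 2/5.96 = 0.3356 vs 2/6.25 = 0.32.
x gives more utility per dollar, so spend all income on x: x* = I/p_x, y* = 0.
Numerically: x* = 4.0268, y* = 0.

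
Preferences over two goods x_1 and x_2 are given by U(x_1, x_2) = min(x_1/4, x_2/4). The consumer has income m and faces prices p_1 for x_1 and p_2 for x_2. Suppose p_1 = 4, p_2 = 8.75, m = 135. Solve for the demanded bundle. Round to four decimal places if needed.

With perfect complements, no substitution: consume in ratio x_1:x_2 = 4:4.
Budget: p_1·x_1 + p_2·x_1 = m, so (4·p_1 + 4·p_2)·x_1 = 4·m.
Demand: x_1*(p_1,p_2,m) = 4·m/(4·p_1 + 4·p_2), x_2* = 4·m/(4·p_1 + 4·p_2).
Here 4·4 + 4·8.75 = 51, giving x_1* = 10.5882 and x_2* = 10.5882.

x_1* = 10.5882, x_2* = 10.5882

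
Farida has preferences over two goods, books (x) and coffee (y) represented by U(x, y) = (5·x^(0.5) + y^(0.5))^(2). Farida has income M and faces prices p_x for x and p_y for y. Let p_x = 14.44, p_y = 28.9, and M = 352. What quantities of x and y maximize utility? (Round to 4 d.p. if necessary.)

From the CES first-order condition, 5·(y/x)^(0.5) = p_x/p_y.
Solve for the ratio: y/x = [(1/5)·p_x/p_y]^(2).
Substitute y = (y/x)·x into the budget: x* = M/(p_x + p_y·(y/x)).
Numerically y/x = 0.009986, so x* = 352/(14.44 + 28.9·0.009986) = 23.8991 and y* = 0.009986·23.8991 = 0.2387.

x* = 23.8991, y* = 0.2387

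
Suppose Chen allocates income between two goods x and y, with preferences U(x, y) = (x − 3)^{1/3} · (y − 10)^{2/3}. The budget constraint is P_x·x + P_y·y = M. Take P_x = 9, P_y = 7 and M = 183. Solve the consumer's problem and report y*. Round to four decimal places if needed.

This is Cobb-Douglas in (x−3, y−10): tangency gives 1/3·P_y·(y−10) = 2/3·P_x·(x−3).
Substituting into the budget: x* = 3 + 1/3·(M − 3·P_x − 10·P_y)/P_x, and y* = 10 + 2/3·(…)/P_y.
Discretionary income = 183 − 3·9 − 10·7 = 86; y* = 10 + 2/3·86/7 = 18.1905.

y* = 18.1905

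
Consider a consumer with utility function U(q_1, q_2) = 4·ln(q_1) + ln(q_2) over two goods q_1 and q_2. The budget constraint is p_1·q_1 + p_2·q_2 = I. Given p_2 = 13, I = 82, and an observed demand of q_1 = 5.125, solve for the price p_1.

p_1 = 12.8

Tangency: MRS = 4·q_2/q_1 = p_1/p_2.
Rearranging, p_2·q_2 = (1/4)·p_1·q_1. Substituting into the budget gives p_1·q_1·(1 + (1/4)) = I.
Demand: q_1*(p_1,p_2,I) = 0.8·I/p_1 and q_2* = 0.2·I/p_2.
Set q_1* = 5.125 in the demand function and solve for p_1: p_1 = 12.8.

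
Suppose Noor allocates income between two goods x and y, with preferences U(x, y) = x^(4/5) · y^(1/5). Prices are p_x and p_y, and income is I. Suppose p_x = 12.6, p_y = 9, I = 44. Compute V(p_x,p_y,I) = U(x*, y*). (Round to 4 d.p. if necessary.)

MU_x/MU_y = (0.8·y)/(0.2·x); tangency sets this equal to p_x/p_y.
Rearranging, p_y·y = (1/4)·p_x·x. Substituting into the budget gives p_x·x·(1 + (1/4)) = I.
Demand: x*(p_x,p_y,I) = 0.8·I/p_x and y* = 0.2·I/p_y.
At p_x=12.6, p_y=9, I=44: x* = 0.8·44/12.6 = 2.7937, y* = 0.9778.
Utility at the optimum: U(2.7937, 0.9778) = 2.2646.

V = 2.2646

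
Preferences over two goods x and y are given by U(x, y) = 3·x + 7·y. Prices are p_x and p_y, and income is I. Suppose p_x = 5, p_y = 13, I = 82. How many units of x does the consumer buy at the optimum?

Linear utility — the consumer picks whichever good has higher MU/price: 3/5 = 0.6 vs 7/13 = 0.5385.
x gives more utility per dollar, so spend all income on x: x* = I/p_x, y* = 0.
Numerically: x* = 16.4, y* = 0.

x* = 16.4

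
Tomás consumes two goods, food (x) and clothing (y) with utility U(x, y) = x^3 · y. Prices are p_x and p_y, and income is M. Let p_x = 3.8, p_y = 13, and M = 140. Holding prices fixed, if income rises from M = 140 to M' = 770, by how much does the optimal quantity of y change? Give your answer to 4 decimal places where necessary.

Demand: x*(p_x,p_y,M) = 0.75·M/p_x and y* = 0.25·M/p_y.
At p_x=3.8, p_y=13, M=140: y* = 0.25·140/13 = 2.6923.
At M' = 770: y* = 14.8077. Change: 14.8077 − 2.6923 = 12.1154.

Δy* = 12.1154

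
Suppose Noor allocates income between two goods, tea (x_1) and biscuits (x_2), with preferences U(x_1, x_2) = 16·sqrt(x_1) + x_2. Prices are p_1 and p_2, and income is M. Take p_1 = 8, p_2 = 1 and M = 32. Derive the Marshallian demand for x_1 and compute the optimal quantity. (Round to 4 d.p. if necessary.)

x_1* = 1

Set MRS = p_1/p_2: 8·x_1^(−1/2) = p_1/p_2.
Solve: √x_1 = 8·p_2/p_1, so x_1*(p_1,p_2) = (8·p_2/p_1)², and x_2* = (M − p_1·x_1*)/p_2.
Plugging in: x_1* = (8·1/8)² = 1.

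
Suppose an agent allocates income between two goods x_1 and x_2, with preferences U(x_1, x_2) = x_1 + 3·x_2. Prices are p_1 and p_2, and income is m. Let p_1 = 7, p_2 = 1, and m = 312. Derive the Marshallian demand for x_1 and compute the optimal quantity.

Perfect substitutes: compare marginal utility per dollar. 1/p_1 vs 3/p_2 → 0.1429 vs 3.
x_2 gives more utility per dollar, so spend all income on x_2: x_2* = m/p_2, x_1* = 0.
Numerically: x_1* = 0, x_2* = 312.

x_1* = 0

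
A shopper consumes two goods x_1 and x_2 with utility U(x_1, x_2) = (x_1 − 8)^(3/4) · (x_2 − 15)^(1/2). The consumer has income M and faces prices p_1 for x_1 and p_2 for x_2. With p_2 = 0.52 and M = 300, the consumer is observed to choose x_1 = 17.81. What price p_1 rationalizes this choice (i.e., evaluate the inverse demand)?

MRS = (3/2)·(x_2−15)/(x_1−8). Tangency with p_1/p_2 gives x_2−15 = (2/3)·(p_1/p_2)·(x_1−8).
Substituting into the budget: x_1* = 8 + 0.6·(M − 8·p_1 − 15·p_2)/p_1, and x_2* = 15 + 0.4·(…)/p_2.
Set x_1* = 17.81 in the demand function and solve for p_1: p_1 = 12.

p_1 = 12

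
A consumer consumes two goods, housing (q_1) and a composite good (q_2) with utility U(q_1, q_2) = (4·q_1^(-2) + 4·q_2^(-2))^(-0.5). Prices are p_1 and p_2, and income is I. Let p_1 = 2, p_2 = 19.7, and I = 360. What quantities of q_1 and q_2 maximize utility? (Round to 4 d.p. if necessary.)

MU_q_1 ∝ 4·q_1^(-3), MU_q_2 ∝ 4·q_2^(-3), so MRS = (q_2/q_1)^(3) = p_1/p_2.
Hence q_2/q_1 = (p_1/p_2)^(1/(3)), i.e. raised to the 1/3 power.
Substitute q_2 = (q_2/q_1)·q_1 into the budget: q_1* = I/(p_1 + p_2·(q_2/q_1)).
Numerically q_2/q_1 = 0.466503, so q_1* = 360/(2 + 19.7·0.466503) = 32.1713 and q_2* = 0.466503·32.1713 = 15.008.

q_1* = 32.1713, q_2* = 15.008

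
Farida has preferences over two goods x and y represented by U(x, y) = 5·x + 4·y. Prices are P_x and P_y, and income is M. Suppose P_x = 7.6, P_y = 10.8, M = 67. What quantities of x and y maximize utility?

x* = 8.8158, y* = 0

Perfect substitutes: compare marginal utility per dollar. 5/P_x vs 4/P_y → 0.6579 vs 0.3704.
x gives more utility per dollar, so spend all income on x: x* = M/P_x, y* = 0.
Numerically: x* = 8.8158, y* = 0.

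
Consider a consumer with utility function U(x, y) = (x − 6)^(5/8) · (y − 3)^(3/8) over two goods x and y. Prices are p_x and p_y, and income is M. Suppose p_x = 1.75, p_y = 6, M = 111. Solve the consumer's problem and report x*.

Substituting into the budget: x* = 6 + 0.625·(M − 6·p_x − 3·p_y)/p_x, and y* = 3 + 0.375·(…)/p_y.
Discretionary income = 111 − 6·1.75 − 3·6 = 82.5; x* = 6 + 0.625·82.5/1.75 = 35.4643.

x* = 35.4643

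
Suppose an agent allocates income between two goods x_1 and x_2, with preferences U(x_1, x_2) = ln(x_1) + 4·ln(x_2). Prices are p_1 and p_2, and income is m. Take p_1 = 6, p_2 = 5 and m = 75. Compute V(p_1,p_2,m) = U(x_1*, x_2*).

MU_x_1/MU_x_2 = (x_2)/(4·x_1); tangency sets this equal to p_1/p_2.
Rearranging, p_2·x_2 = 4·p_1·x_1. Substituting into the budget gives p_1·x_1·(1 + 4) = m.
Demand: x_1*(p_1,p_2,m) = 0.2·m/p_1 and x_2* = 0.8·m/p_2.
At p_1=6, p_2=5, m=75: x_1* = 0.2·75/6 = 2.5, x_2* = 12.
Utility at the optimum: U(2.5, 12) = 10.8559.

V = 10.8559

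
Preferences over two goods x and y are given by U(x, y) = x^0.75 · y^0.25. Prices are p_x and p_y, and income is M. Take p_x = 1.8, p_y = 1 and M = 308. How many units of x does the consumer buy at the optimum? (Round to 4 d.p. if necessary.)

x* = 128.3333

The MRS is 3·y/x. Set MRS = p_x/p_y.
So 0.75·p_y·y = 0.25·p_x·x; combined with the budget, a share 0.75 of income goes to x.
Demand: x*(p_x,p_y,M) = 0.75·M/p_x and y* = 0.25·M/p_y.
At p_x=1.8, p_y=1, M=308: x* = 0.75·308/1.8 = 128.3333.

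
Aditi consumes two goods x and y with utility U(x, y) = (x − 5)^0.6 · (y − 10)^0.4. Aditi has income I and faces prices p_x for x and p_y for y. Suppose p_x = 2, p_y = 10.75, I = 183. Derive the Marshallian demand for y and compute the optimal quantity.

MRS = (3/2)·(y−10)/(x−5). Tangency with p_x/p_y gives y−10 = (2/3)·(p_x/p_y)·(x−5).
Substituting into the budget: x* = 5 + 0.6·(I − 5·p_x − 10·p_y)/p_x, and y* = 10 + 0.4·(…)/p_y.
Discretionary income = 183 − 5·2 − 10·10.75 = 65.5; y* = 10 + 0.4·65.5/10.75 = 12.4372.

y* = 12.4372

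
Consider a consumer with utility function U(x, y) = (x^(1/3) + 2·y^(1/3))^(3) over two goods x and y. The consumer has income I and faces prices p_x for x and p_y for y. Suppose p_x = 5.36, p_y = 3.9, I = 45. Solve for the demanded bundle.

x* = 1.9453, y* = 8.865

MU_x ∝ x^(-2/3), MU_y ∝ 2·y^(-2/3), so MRS = (1/2)·(y/x)^(2/3) = p_x/p_y.
Hence y/x = (2·p_x/p_y)^(1/(2/3)), i.e. raised to the 1.5 power.
With the ratio pinned down, the budget gives x* = I/(p_x + p_y·(y/x)) and y* = (y/x)·x*.
Numerically y/x = 4.55717, so x* = 45/(5.36 + 3.9·4.55717) = 1.9453 and y* = 4.55717·1.9453 = 8.865.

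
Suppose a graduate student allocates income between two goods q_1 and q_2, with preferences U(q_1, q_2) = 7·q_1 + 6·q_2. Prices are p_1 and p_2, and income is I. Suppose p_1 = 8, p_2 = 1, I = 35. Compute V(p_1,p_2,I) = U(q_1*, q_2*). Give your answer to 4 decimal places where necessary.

V = 210

Linear utility — the consumer picks whichever good has higher MU/price: 7/8 = 0.875 vs 6/1 = 6.
q_2 gives more utility per dollar, so spend all income on q_2: q_2* = I/p_2, q_1* = 0.
Numerically: q_1* = 0, q_2* = 35.
Utility at the optimum: U(0, 35) = 210.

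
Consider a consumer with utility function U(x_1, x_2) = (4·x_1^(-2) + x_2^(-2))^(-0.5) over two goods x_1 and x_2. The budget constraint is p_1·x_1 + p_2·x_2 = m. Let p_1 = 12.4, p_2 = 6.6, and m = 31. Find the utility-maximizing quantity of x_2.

x_2* = 1.3746

MU_x_1 ∝ 4·x_1^(-3), MU_x_2 ∝ x_2^(-3), so MRS = 4·(x_2/x_1)^(3) = p_1/p_2.
Hence x_2/x_1 = ((1/4)·p_1/p_2)^(1/(3)), i.e. raised to the 1/3 power.
Substitute x_2 = (x_2/x_1)·x_1 into the budget: x_1* = m/(p_1 + p_2·(x_2/x_1)).
Numerically x_2/x_1 = 0.777331, so x_1* = 31/(12.4 + 6.6·0.777331) = 1.7684 and x_2* = 0.777331·1.7684 = 1.3746.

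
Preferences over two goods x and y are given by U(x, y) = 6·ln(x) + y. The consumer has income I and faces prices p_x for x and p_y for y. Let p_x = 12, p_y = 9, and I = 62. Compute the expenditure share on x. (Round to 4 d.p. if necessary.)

share on x = 0.871

Set MRS = p_x/p_y: (6/x)/1 = p_x/p_y.
So x*(p_x,p_y) = 6·p_y/p_x, independent of income; and y* = (I − 6·p_y)/p_y.
At the given prices: x* = 6·9/12 = 4.5, and y* = 0.8889.
Expenditure on x: 12·4.5 = 54; share = 0.871.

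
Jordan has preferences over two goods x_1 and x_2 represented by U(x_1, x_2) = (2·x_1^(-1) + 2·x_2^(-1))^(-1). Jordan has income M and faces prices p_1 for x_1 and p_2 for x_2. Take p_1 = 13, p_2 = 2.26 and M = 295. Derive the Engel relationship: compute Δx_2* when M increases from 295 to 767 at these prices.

Δx_2* = 61.4557

MRS = MU_x_1/MU_x_2 = (x_2/x_1)^(2). Set equal to p_1/p_2.
Hence x_2/x_1 = (p_1/p_2)^(1/(2)), i.e. raised to the 0.5 power.
Substitute x_2 = (x_2/x_1)·x_1 into the budget: x_1* = M/(p_1 + p_2·(x_2/x_1)).
Numerically x_2/x_1 = 2.398377, so x_1* = 295/(13 + 2.26·2.398377) = 16.0149 and x_2* = 2.398377·16.0149 = 38.4098.
At M' = 767: x_2* = 99.8655. Change: 99.8655 − 38.4098 = 61.4557.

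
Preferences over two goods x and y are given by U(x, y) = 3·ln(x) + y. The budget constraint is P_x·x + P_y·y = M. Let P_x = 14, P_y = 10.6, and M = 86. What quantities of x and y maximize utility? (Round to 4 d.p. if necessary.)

x* = 2.2714, y* = 5.1132

So x*(P_x,P_y) = 3·P_y/P_x, independent of income; and y* = (M − 3·P_y)/P_y.
At the given prices: x* = 3·10.6/14 = 2.2714, and y* = 5.1132.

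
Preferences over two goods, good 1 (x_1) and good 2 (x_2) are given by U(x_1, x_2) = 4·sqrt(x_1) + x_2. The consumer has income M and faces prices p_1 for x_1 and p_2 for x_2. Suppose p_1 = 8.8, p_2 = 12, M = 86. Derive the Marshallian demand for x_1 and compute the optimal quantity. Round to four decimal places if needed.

Solve: √x_1 = 2·p_2/p_1, so x_1*(p_1,p_2) = (2·p_2/p_1)², and x_2* = (M − p_1·x_1*)/p_2.
Plugging in: x_1* = (2·12/8.8)² = 7.438.

x_1* = 7.438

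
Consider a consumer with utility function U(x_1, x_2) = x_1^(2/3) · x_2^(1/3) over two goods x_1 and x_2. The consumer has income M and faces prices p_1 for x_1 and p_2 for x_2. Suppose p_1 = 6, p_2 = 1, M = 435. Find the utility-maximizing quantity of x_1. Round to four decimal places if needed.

Tangency: MRS = 2·x_2/x_1 = p_1/p_2.
Rearranging, p_2·x_2 = (1/2)·p_1·x_1. Substituting into the budget gives p_1·x_1·(1 + (1/2)) = M.
Demand: x_1*(p_1,p_2,M) = 2/3·M/p_1 and x_2* = 1/3·M/p_2.
At p_1=6, p_2=1, M=435: x_1* = 2/3·435/6 = 48.3333.

x_1* = 48.3333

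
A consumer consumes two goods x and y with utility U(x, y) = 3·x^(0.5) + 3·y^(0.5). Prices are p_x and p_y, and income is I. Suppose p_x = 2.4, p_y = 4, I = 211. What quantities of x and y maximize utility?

x* = 54.9479, y* = 19.7812

MRS = MU_x/MU_y = (y/x)^(0.5). Set equal to p_x/p_y.
Hence y/x = (p_x/p_y)^(1/(0.5)), i.e. raised to the 2 power.
With the ratio pinned down, the budget gives x* = I/(p_x + p_y·(y/x)) and y* = (y/x)·x*.
Numerically y/x = 0.36, so x* = 211/(2.4 + 4·0.36) = 54.9479 and y* = 0.36·54.9479 = 19.7812.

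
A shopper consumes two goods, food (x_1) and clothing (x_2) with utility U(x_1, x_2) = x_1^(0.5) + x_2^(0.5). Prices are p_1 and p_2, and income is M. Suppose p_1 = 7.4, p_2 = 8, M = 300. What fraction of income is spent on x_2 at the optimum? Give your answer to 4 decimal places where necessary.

Numerically x_2/x_1 = 0.855625, so x_1* = 300/(7.4 + 8·0.855625) = 21.06 and x_2* = 0.855625·21.06 = 18.0195.
Expenditure on x_2: 8·18.0195 = 144.1558; share = 0.4805.

share on x_2 = 0.4805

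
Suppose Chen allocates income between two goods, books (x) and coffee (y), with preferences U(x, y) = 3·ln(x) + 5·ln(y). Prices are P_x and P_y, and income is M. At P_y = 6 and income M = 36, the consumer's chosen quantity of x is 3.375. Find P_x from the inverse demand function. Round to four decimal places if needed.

MU_x/MU_y = (3·y)/(5·x); tangency sets this equal to P_x/P_y.
So 3·P_y·y = 5·P_x·x; combined with the budget, a share 0.375 of income goes to x.
Demand: x*(P_x,P_y,M) = 0.375·M/P_x and y* = 0.625·M/P_y.
Set x* = 3.375 in the demand function and solve for P_x: P_x = 4.

P_x = 4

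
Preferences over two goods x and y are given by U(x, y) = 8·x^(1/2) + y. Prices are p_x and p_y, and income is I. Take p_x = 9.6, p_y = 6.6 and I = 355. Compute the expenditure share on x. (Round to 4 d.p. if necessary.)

Set MRS = p_x/p_y: 4·x^(−1/2) = p_x/p_y.
Solve: √x = 4·p_y/p_x, so x*(p_x,p_y) = (4·p_y/p_x)², and y* = (I − p_x·x*)/p_y.
Plugging in: x* = (4·6.6/9.6)² = 7.5625, y* = 42.7879.
Expenditure on x: 9.6·7.5625 = 72.6; share = 0.2045.

share on x = 0.2045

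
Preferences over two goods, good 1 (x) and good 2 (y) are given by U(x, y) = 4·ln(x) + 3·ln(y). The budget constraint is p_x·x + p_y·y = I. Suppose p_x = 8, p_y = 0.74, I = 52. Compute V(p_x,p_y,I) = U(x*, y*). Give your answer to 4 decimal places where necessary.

MU_x/MU_y = (4·y)/(3·x); tangency sets this equal to p_x/p_y.
So 4·p_y·y = 3·p_x·x; combined with the budget, a share 4/7 of income goes to x.
Demand: x*(p_x,p_y,I) = 4/7·I/p_x and y* = 3/7·I/p_y.
At p_x=8, p_y=0.74, I=52: x* = 4/7·52/8 = 3.7143, y* = 30.1158.
Utility at the optimum: U(3.7143, 30.1158) = 15.4639.

V = 15.4639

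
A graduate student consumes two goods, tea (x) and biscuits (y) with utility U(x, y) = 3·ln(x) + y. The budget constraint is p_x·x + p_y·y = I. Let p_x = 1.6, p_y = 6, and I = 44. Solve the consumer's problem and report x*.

MU_x = 3/x, MU_y = 1. Tangency: 3/x = p_x/p_y.
So x*(p_x,p_y) = 3·p_y/p_x, independent of income; and y* = (I − 3·p_y)/p_y.
At the given prices: x* = 3·6/1.6 = 11.25.

x* = 11.25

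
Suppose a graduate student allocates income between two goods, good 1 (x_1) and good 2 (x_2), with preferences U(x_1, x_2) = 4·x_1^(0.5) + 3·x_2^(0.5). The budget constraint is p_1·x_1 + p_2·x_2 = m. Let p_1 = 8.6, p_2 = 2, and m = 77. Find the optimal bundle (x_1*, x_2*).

MU_x_1 ∝ 4·x_1^(-0.5), MU_x_2 ∝ 3·x_2^(-0.5), so MRS = (4/3)·(x_2/x_1)^(0.5) = p_1/p_2.
Solve for the ratio: x_2/x_1 = [(3/4)·p_1/p_2]^(2).
Substitute x_2 = (x_2/x_1)·x_1 into the budget: x_1* = m/(p_1 + p_2·(x_2/x_1)).
Numerically x_2/x_1 = 10.400625, so x_1* = 77/(8.6 + 2·10.400625) = 2.6189 and x_2* = 10.400625·2.6189 = 27.2386.

x_1* = 2.6189, x_2* = 27.2386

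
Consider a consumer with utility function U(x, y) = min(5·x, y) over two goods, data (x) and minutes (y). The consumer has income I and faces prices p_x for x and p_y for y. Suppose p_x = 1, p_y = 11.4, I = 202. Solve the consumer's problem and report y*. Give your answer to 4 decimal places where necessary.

y* = 17.4138

With perfect complements, no substitution: consume in ratio x:y = 1:5.
Budget: p_x·x + p_y·5·x = I, so (p_x + 5·p_y)·x = I.
Demand: x*(p_x,p_y,I) = I/(p_x + 5·p_y), y* = 5·I/(p_x + 5·p_y).
Here 1 + 5·11.4 = 58, giving y* = 17.4138.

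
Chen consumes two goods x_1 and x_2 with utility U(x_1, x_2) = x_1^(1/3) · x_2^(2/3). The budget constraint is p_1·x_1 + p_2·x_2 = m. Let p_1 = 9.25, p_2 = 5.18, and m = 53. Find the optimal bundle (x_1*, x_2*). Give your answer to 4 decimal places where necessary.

Demand: x_1*(p_1,p_2,m) = 1/3·m/p_1 and x_2* = 2/3·m/p_2.
At p_1=9.25, p_2=5.18, m=53: x_1* = 1/3·53/9.25 = 1.9099, x_2* = 6.8211.

x_1* = 1.9099, x_2* = 6.8211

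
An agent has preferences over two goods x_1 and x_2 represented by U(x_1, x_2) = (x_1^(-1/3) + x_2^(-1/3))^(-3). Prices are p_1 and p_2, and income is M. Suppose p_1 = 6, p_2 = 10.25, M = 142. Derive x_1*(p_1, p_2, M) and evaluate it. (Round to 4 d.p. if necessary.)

x_1* = 11.0424

From the CES first-order condition, (x_2/x_1)^(4/3) = p_1/p_2.
Solve for the ratio: x_2/x_1 = [p_1/p_2]^(0.75).
With the ratio pinned down, the budget gives x_1* = M/(p_1 + p_2·(x_2/x_1)) and x_2* = (x_2/x_1)·x_1*.
Numerically x_2/x_1 = 0.669223, so x_1* = 142/(6 + 10.25·0.669223) = 11.0424.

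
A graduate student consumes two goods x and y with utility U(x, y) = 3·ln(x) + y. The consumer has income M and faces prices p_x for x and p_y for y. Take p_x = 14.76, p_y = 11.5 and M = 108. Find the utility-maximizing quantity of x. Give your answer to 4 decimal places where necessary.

So x*(p_x,p_y) = 3·p_y/p_x, independent of income; and y* = (M − 3·p_y)/p_y.
At the given prices: x* = 3·11.5/14.76 = 2.3374.

x* = 2.3374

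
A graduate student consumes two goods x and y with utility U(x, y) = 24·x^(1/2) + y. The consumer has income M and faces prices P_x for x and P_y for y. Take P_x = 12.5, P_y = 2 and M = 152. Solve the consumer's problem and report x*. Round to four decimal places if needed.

x* = 3.6864

Utility is quasi-linear in y; the FOC for x is 12/√x = P_x/P_y.
Solve: √x = 12·P_y/P_x, so x*(P_x,P_y) = (12·P_y/P_x)², and y* = (M − P_x·x*)/P_y.
Plugging in: x* = (12·2/12.5)² = 3.6864.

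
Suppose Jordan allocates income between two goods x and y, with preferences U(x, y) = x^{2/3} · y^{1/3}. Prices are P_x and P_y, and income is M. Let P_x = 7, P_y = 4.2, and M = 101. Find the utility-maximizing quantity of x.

Tangency: MRS = 2·y/x = P_x/P_y.
Rearranging, P_y·y = (1/2)·P_x·x. Substituting into the budget gives P_x·x·(1 + (1/2)) = M.
Demand: x*(P_x,P_y,M) = 2/3·M/P_x and y* = 1/3·M/P_y.
At P_x=7, P_y=4.2, M=101: x* = 2/3·101/7 = 9.619.

x* = 9.619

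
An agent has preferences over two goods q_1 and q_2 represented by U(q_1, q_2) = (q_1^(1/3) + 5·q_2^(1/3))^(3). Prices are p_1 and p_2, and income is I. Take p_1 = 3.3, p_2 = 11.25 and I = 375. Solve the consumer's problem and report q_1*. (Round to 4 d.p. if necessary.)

q_1* = 16.1065

Numerically q_2/q_1 = 1.776222, so q_1* = 375/(3.3 + 11.25·1.776222) = 16.1065.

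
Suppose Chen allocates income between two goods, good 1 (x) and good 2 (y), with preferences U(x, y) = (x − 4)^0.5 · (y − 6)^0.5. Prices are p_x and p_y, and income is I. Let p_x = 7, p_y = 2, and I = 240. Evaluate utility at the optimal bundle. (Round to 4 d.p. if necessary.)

V = 26.7261

Let x' = x−4, y' = y−6. MRS = y'/x' = p_x/p_y.
Substituting into the budget: x* = 4 + 0.5·(I − 4·p_x − 6·p_y)/p_x, and y* = 6 + 0.5·(…)/p_y.
Discretionary income = 240 − 4·7 − 6·2 = 200; x* = 4 + 0.5·200/7 = 18.2857; y* = 6 + 0.5·200/2 = 56.
Utility at the optimum: U(18.2857, 56) = 26.7261.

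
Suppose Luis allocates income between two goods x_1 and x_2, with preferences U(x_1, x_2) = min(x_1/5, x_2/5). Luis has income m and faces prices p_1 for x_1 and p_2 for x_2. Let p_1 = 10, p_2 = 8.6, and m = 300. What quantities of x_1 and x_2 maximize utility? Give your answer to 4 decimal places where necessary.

Demand: x_1*(p_1,p_2,m) = 5·m/(5·p_1 + 5·p_2), x_2* = 5·m/(5·p_1 + 5·p_2).
Here 5·10 + 5·8.6 = 93, giving x_1* = 16.129 and x_2* = 16.129.

x_1* = 16.129, x_2* = 16.129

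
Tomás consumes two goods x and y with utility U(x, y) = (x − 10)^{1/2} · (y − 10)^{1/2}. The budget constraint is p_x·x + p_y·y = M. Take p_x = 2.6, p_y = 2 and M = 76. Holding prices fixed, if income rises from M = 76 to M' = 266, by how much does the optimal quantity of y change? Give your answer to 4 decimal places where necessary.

Δy* = 47.5

This is Cobb-Douglas in (x−10, y−10): tangency gives 0.5·p_y·(y−10) = 0.5·p_x·(x−10).
After buying the subsistence bundle (10, 10), a share 0.5 of the remaining income goes to x: x* = 10 + 0.5·(M − 10p_x − 10p_y)/p_x.
Discretionary income = 76 − 10·2.6 − 10·2 = 30; y* = 10 + 0.5·30/2 = 17.5.
At M' = 266: y* = 65. Change: 65 − 17.5 = 47.5.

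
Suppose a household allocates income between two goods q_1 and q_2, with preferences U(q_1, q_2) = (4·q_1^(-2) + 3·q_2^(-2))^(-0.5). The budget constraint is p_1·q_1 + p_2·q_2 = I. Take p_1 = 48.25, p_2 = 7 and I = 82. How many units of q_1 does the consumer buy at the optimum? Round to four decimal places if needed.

MU_q_1 ∝ 4·q_1^(-3), MU_q_2 ∝ 3·q_2^(-3), so MRS = (4/3)·(q_2/q_1)^(3) = p_1/p_2.
Hence q_2/q_1 = ((3/4)·p_1/p_2)^(1/(3)), i.e. raised to the 1/3 power.
Substitute q_2 = (q_2/q_1)·q_1 into the budget: q_1* = I/(p_1 + p_2·(q_2/q_1)).
Numerically q_2/q_1 = 1.7291, so q_1* = 82/(48.25 + 7·1.7291) = 1.3587.

q_1* = 1.3587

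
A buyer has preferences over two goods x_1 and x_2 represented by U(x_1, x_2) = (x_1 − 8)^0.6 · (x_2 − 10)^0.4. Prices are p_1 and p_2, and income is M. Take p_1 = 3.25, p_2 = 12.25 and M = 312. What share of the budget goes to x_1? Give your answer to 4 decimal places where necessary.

share on x_1 = 0.3978

Let x_1' = x_1−8, x_2' = x_2−10. MRS = (3/2)·x_2'/x_1' = p_1/p_2.
Substituting into the budget: x_1* = 8 + 0.6·(M − 8·p_1 − 10·p_2)/p_1, and x_2* = 10 + 0.4·(…)/p_2.
Discretionary income = 312 − 8·3.25 − 10·12.25 = 163.5; x_1* = 8 + 0.6·163.5/3.25 = 38.1846; x_2* = 10 + 0.4·163.5/12.25 = 15.3388.
Expenditure on x_1: 3.25·38.1846 = 124.1; share = 0.3978.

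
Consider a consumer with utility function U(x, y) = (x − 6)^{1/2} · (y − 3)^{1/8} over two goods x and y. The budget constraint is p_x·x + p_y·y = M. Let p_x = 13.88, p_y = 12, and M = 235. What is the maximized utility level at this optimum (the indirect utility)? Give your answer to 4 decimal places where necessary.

Let x' = x−6, y' = y−3. MRS = 4·y'/x' = p_x/p_y.
After buying the subsistence bundle (6, 3), a share 0.8 of the remaining income goes to x: x* = 6 + 0.8·(M − 6p_x − 3p_y)/p_x.
Discretionary income = 235 − 6·13.88 − 3·12 = 115.72; x* = 6 + 0.8·115.72/13.88 = 12.6697; y* = 3 + 0.2·115.72/12 = 4.9287.
Utility at the optimum: U(12.6697, 4.9287) = 2.8036.

V = 2.8036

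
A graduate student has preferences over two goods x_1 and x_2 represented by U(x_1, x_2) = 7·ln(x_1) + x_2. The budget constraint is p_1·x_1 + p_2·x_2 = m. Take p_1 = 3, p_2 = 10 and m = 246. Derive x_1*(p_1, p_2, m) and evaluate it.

x_1* = 23.3333

MU_x_1 = 7/x_1, MU_x_2 = 1. Tangency: 7/x_1 = p_1/p_2.
So x_1*(p_1,p_2) = 7·p_2/p_1, independent of income; and x_2* = (m − 7·p_2)/p_2.
At the given prices: x_1* = 7·10/3 = 23.3333.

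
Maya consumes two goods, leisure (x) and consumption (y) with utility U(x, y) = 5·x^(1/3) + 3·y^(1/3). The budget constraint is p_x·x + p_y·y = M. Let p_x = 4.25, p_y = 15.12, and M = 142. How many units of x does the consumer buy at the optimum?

MRS = MU_x/MU_y = (5/3)·(y/x)^(2/3). Set equal to p_x/p_y.
Solve for the ratio: y/x = [(3/5)·p_x/p_y]^(1.5).
Substitute y = (y/x)·x into the budget: x* = M/(p_x + p_y·(y/x)).
Numerically y/x = 0.06926, so x* = 142/(4.25 + 15.12·0.06926) = 26.8066.

x* = 26.8066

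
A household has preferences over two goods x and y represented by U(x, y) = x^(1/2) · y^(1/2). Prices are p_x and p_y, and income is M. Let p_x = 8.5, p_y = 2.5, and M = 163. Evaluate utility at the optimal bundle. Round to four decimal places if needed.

The MRS is y/x. Set MRS = p_x/p_y.
Rearranging, p_y·y = p_x·x. Substituting into the budget gives p_x·x·(1 + 1) = M.
Demand: x*(p_x,p_y,M) = 0.5·M/p_x and y* = 0.5·M/p_y.
At p_x=8.5, p_y=2.5, M=163: x* = 0.5·163/8.5 = 9.5882, y* = 32.6.
Utility at the optimum: U(9.5882, 32.6) = 17.6798.

V = 17.6798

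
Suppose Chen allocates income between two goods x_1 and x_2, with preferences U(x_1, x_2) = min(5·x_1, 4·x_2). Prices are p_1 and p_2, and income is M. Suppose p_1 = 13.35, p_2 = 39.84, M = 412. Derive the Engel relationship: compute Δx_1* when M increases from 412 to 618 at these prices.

Δx_1* = 3.2621

Here 4·13.35 + 5·39.84 = 252.6, giving x_1* = 6.5241.
At M' = 618: x_1* = 9.7862. Change: 9.7862 − 6.5241 = 3.2621.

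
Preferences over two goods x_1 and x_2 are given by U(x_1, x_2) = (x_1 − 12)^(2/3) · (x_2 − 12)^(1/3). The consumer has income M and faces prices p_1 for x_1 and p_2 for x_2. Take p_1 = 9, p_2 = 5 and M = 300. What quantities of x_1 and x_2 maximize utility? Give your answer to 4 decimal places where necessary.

x_1* = 21.7778, x_2* = 20.8

Let x_1' = x_1−12, x_2' = x_2−12. MRS = 2·x_2'/x_1' = p_1/p_2.
After buying the subsistence bundle (12, 12), a share 2/3 of the remaining income goes to x_1: x_1* = 12 + 2/3·(M − 12p_1 − 12p_2)/p_1.
Discretionary income = 300 − 12·9 − 12·5 = 132; x_1* = 12 + 2/3·132/9 = 21.7778; x_2* = 12 + 1/3·132/5 = 20.8.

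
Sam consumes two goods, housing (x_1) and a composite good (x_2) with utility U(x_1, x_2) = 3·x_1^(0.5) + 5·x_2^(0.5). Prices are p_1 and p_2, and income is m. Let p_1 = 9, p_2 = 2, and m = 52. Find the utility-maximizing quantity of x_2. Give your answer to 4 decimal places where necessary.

From the CES first-order condition, (3/5)·(x_2/x_1)^(0.5) = p_1/p_2.
Solve for the ratio: x_2/x_1 = [(5/3)·p_1/p_2]^(2).
With the ratio pinned down, the budget gives x_1* = m/(p_1 + p_2·(x_2/x_1)) and x_2* = (x_2/x_1)·x_1*.
Numerically x_2/x_1 = 56.25, so x_1* = 52/(9 + 2·56.25) = 0.428 and x_2* = 56.25·0.428 = 24.0741.

x_2* = 24.0741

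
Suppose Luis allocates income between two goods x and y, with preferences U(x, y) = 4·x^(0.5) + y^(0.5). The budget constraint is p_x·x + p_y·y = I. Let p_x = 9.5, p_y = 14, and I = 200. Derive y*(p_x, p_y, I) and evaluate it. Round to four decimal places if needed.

MRS = MU_x/MU_y = 4·(y/x)^(0.5). Set equal to p_x/p_y.
Solve for the ratio: y/x = [(1/4)·p_x/p_y]^(2).
With the ratio pinned down, the budget gives x* = I/(p_x + p_y·(y/x)) and y* = (y/x)·x*.
Numerically y/x = 0.028779, so x* = 200/(9.5 + 14·0.028779) = 20.1961 and y* = 0.028779·20.1961 = 0.5812.

y* = 0.5812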